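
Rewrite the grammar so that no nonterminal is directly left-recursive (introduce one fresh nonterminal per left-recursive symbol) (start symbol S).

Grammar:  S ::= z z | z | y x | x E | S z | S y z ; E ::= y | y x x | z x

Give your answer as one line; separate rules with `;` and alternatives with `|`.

Left recursion appears on S.
For S: α = {z, y z}, β = {z z, z, y x, x E}. Rewrite as S → β S' and S' → α S' | ε.

S ::= z z S' | z S' | y x S' | x E S'; E ::= y | y x x | z x; S' ::= z S' | y z S' | ε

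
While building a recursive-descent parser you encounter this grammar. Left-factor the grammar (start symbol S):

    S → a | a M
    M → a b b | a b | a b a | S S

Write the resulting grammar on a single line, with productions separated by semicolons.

S has alternatives sharing prefix 'a': factor to S → a S' with S' → ε | M.
M has alternatives sharing prefix 'a b': factor to M → a b M' with M' → b | ε | a.

S → a S'; M → S S | a b M'; S' → ε | M; M' → b | ε | a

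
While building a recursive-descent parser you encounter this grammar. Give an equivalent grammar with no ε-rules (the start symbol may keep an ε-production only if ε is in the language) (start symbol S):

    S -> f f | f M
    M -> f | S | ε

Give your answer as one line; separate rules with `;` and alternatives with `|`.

Nullable set = {M}.
ε ∉ L(G), so no ε-production is kept.
For each production, add variants omitting each subset of nullable occurrences: S → f M gives f M | f.

S -> f f | f M | f; M -> f | S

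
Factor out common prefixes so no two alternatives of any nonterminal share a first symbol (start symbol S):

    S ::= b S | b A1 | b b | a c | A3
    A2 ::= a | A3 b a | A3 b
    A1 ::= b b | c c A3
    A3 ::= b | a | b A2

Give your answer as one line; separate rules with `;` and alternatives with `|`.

S ::= a c | A3 | b S'; A2 ::= a | A3 b A2'; A1 ::= b b | c c A3; A3 ::= a | b A3'; S' ::= S | A1 | b; A2' ::= a | ε; A3' ::= ε | A2

S has alternatives sharing prefix 'b': factor to S → b S' with S' → S | A1 | b.
A2 has alternatives sharing prefix 'A3 b': factor to A2 → A3 b A2' with A2' → a | ε.
A3 has alternatives sharing prefix 'b': factor to A3 → b A3' with A3' → ε | A2.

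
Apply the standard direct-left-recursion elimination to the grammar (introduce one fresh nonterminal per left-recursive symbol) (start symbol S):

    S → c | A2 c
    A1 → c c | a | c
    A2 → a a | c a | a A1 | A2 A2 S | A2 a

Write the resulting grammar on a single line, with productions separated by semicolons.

S → c | A2 c; A1 → c c | a | c; A2 → a a A2' | c a A2' | a A1 A2'; A2' → A2 S A2' | a A2' | ε

Directly left-recursive nonterminal: A2.
For A2: α = {A2 S, a}, β = {a a, c a, a A1}. Rewrite as A2 → β A2' and A2' → α A2' | ε.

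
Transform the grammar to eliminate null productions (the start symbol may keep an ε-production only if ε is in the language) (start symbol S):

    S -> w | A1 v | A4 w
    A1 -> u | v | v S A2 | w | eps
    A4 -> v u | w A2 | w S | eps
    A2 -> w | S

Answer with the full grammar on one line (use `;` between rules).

Nullable nonterminals: {A1, A4}.
ε ∉ L(G), so no ε-production is kept.
Expand every rule over subsets of its nullable positions: S → A1 v gives A1 v | v.

S -> w | A1 v | v | A4 w; A1 -> u | v | v S A2 | w; A4 -> v u | w A2 | w S; A2 -> w | S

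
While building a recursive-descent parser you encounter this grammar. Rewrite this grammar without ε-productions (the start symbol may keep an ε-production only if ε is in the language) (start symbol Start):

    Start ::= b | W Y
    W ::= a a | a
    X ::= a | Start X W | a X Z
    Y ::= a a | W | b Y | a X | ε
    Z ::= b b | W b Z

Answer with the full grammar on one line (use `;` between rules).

Nullable set = {Y}.
ε ∉ L(G), so no ε-production is kept.
For each production, add variants omitting each subset of nullable occurrences: Start → W Y gives W Y | W. Y → b Y gives b Y | b.

Start ::= b | W Y | W; W ::= a a | a; X ::= a | Start X W | a X Z; Y ::= a a | W | b Y | b | a X; Z ::= b b | W b Z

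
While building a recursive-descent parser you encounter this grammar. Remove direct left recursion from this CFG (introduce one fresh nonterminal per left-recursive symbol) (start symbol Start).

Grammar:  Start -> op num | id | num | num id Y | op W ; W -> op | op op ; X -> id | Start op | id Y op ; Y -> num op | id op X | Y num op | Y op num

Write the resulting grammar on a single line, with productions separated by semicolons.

Start -> op num | id | num | num id Y | op W; W -> op | op op; X -> id | Start op | id Y op; Y -> num op Y1 | id op X Y1; Y1 -> num op Y1 | op num Y1 | ε

Directly left-recursive nonterminal: Y.
For Y: α = {num op, op num}, β = {num op, id op X}. Rewrite as Y → β Y1 and Y1 → α Y1 | ε.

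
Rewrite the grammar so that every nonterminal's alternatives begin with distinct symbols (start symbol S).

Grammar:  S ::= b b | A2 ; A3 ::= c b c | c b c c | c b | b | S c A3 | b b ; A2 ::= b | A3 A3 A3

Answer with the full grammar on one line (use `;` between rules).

S ::= b b | A2; A3 ::= S c A3 | c b A3' | b A3''; A2 ::= b | A3 A3 A3; A3' ::= ε | c A3'''; A3'' ::= ε | b; A3''' ::= ε | c

A3 has alternatives sharing prefix 'c b': factor to A3 → c b A3' with A3' → c | c c | ε.
A3 has alternatives sharing prefix 'b': factor to A3 → b A3'' with A3'' → ε | b.
A3' has alternatives sharing prefix 'c': factor to A3' → c A3''' with A3''' → ε | c.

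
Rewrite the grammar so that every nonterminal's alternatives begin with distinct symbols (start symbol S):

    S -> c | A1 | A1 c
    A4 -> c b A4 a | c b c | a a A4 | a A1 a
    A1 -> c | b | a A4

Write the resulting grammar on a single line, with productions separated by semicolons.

S -> c | A1 S'; A4 -> c b A4' | a A4''; A1 -> c | b | a A4; S' -> ε | c; A4' -> A4 a | c; A4'' -> a A4 | A1 a

S has alternatives sharing prefix 'A1': factor to S → A1 S' with S' → ε | c.
A4 has alternatives sharing prefix 'c b': factor to A4 → c b A4' with A4' → A4 a | c.
A4 has alternatives sharing prefix 'a': factor to A4 → a A4'' with A4'' → a A4 | A1 a.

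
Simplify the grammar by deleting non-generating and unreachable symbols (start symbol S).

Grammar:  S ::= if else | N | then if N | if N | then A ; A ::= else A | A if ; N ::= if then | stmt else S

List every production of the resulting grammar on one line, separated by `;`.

Generating nonterminals: {N, S}.
Reachable from S after that: {N, S}.
Removed useless symbols: {A} and every production mentioning them.

S ::= if else | N | then if N | if N; N ::= if then | stmt else S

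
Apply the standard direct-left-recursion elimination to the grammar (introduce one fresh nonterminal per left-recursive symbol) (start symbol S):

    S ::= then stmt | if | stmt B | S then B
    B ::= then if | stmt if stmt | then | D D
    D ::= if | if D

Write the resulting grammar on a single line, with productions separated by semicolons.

Directly left-recursive nonterminal: S.
For S: α = {then B}, β = {then stmt, if, stmt B}. Rewrite as S → β S' and S' → α S' | ε.

S ::= then stmt S' | if S' | stmt B S'; B ::= then if | stmt if stmt | then | D D; D ::= if | if D; S' ::= then B S' | ε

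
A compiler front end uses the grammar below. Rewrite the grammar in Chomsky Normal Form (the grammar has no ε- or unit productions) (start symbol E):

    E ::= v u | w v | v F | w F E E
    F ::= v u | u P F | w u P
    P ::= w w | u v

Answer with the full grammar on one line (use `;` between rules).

Introduce a nonterminal for each terminal appearing in a rule of length ≥ 2: X1 → v, X2 → u, X3 → w.
Binarize each right-hand side of length ≥ 3 by chaining fresh nonterminals (Y1, Y2, …): affected rules were E → X3 F E E; F → X2 P F; F → X3 X2 P.

E ::= X1 X2 | X3 X1 | X1 F | X3 Y1; F ::= X1 X2 | X2 Y3 | X3 Y4; P ::= X3 X3 | X2 X1; X1 ::= v; X2 ::= u; X3 ::= w; Y1 ::= F Y2; Y2 ::= E E; Y3 ::= P F; Y4 ::= X2 P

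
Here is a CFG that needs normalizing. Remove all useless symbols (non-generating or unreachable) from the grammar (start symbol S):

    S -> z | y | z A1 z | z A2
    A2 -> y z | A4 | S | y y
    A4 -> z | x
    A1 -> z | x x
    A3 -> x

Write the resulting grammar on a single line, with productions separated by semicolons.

Generating nonterminals: {A1, A2, A3, A4, S}.
Reachable from S after that: {A1, A2, A4, S}.
Removed useless symbols: {A3} and every production mentioning them.

S -> z | y | z A1 z | z A2; A2 -> y z | A4 | S | y y; A4 -> z | x; A1 -> z | x x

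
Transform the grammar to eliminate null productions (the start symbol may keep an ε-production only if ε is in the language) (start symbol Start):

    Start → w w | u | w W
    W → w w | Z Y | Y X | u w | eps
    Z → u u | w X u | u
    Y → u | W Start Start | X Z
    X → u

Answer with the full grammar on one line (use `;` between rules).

Start → w w | u | w W | w; W → w w | Z Y | Y X | u w; Z → u u | w X u | u; Y → u | W Start Start | Start Start | X Z; X → u

Nullable set = {W}.
ε ∉ L(G), so no ε-production is kept.
Expand every rule over subsets of its nullable positions: Start → w W gives w W | w. Y → W Start Start gives W Start Start | Start Start.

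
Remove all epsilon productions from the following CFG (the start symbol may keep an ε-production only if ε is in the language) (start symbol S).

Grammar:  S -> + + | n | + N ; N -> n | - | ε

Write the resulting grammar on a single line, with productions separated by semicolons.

Nullable set = {N}.
ε ∉ L(G), so no ε-production is kept.
Add the nullable-subset variants: S → + N gives + N | +.

S -> + + | n | + N | +; N -> n | -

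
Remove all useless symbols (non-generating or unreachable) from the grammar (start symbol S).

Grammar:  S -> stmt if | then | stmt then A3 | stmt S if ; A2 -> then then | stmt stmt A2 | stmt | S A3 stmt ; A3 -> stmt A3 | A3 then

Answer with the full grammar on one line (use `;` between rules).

S -> stmt if | then | stmt S if

Generating nonterminals: {A2, S}.
Reachable from S after that: {S}.
Removed useless symbols: {A2, A3} and every production mentioning them.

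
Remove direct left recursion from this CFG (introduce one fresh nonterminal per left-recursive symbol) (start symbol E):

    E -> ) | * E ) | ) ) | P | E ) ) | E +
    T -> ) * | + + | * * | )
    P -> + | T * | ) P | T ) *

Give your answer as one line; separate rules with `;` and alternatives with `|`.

E is directly left-recursive.
For E: α = {) ), +}, β = {), * E ), ) ), P}. Rewrite as E → β E' and E' → α E' | ε.

E -> ) E' | * E ) E' | ) ) E' | P E'; T -> ) * | + + | * * | ); P -> + | T * | ) P | T ) *; E' -> ) ) E' | + E' | epsilon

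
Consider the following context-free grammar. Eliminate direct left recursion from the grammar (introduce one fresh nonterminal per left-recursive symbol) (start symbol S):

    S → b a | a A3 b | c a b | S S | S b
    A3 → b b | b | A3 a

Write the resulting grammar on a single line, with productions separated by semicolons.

S → b a S' | a A3 b S' | c a b S'; A3 → b b A3' | b A3'; S' → S S' | b S' | ε; A3' → a A3' | ε

S, A3 are directly left-recursive.
For S: α = {S, b}, β = {b a, a A3 b, c a b}. Rewrite as S → β S' and S' → α S' | ε.
For A3: α = {a}, β = {b b, b}. Rewrite as A3 → β A3' and A3' → α A3' | ε.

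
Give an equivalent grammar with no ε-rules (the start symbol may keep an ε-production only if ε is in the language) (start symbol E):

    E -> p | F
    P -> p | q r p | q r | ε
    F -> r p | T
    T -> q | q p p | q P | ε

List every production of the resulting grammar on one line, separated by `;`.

The nullable symbols are {E, F, P, T}.
ε ∈ L(G) since E is nullable, so keep E → ε.

E -> p | F | ε; P -> p | q r p | q r; F -> r p | T; T -> q | q p p | q P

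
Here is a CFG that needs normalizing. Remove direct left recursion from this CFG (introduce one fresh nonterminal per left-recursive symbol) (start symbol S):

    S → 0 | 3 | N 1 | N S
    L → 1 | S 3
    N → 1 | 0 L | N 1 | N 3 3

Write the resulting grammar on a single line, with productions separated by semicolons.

N is directly left-recursive.
For N: α = {1, 3 3}, β = {1, 0 L}. Rewrite as N → β N' and N' → α N' | ε.

S → 0 | 3 | N 1 | N S; L → 1 | S 3; N → 1 N' | 0 L N'; N' → 1 N' | 3 3 N' | ε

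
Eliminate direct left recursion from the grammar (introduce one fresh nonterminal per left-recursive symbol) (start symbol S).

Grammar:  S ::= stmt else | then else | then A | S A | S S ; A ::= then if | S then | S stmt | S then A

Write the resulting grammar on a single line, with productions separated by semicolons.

Directly left-recursive nonterminal: S.
For S: α = {A, S}, β = {stmt else, then else, then A}. Rewrite as S → β S' and S' → α S' | ε.

S ::= stmt else S' | then else S' | then A S'; A ::= then if | S then | S stmt | S then A; S' ::= A S' | S S' | ε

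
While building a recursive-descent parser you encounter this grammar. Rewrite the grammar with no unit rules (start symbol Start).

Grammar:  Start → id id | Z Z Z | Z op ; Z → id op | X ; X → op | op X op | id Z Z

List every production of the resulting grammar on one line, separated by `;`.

Unit pairs: Z ⇒* {X}.
For every A with A ⇒* B via unit rules, add B's non-unit alternatives to A; then delete every rule of the form X → Y.

Start → id id | Z Z Z | Z op; Z → id op | op | op X op | id Z Z; X → op | op X op | id Z Z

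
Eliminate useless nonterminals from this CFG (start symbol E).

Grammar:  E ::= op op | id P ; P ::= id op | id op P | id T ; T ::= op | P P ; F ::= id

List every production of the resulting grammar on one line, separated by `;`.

Generating nonterminals: {E, F, P, T}.
Reachable from E after that: {E, P, T}.
Removed useless symbols: {F} and every production mentioning them.

E ::= op op | id P; P ::= id op | id op P | id T; T ::= op | P P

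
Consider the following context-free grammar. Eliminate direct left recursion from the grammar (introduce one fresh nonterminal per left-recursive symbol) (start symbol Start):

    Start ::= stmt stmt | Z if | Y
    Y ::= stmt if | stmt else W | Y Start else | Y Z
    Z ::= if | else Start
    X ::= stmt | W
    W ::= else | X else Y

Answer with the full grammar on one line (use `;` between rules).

Directly left-recursive nonterminal: Y.
For Y: α = {Start else, Z}, β = {stmt if, stmt else W}. Rewrite as Y → β Y1 and Y1 → α Y1 | ε.

Start ::= stmt stmt | Z if | Y; Y ::= stmt if Y1 | stmt else W Y1; Z ::= if | else Start; X ::= stmt | W; W ::= else | X else Y; Y1 ::= Start else Y1 | Z Y1 | epsilon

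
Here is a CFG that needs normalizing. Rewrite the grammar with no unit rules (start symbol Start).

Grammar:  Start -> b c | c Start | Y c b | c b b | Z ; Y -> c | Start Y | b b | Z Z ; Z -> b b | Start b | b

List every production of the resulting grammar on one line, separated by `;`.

Start -> b b | Start b | b | b c | c Start | Y c b | c b b; Y -> c | Start Y | b b | Z Z; Z -> b b | Start b | b

Unit pairs: Start ⇒* {Z}.
For every A with A ⇒* B via unit rules, add B's non-unit alternatives to A; then delete every rule of the form X → Y.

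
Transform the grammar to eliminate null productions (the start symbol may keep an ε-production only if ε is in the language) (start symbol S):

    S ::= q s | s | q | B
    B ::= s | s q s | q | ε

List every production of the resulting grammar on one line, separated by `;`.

S ::= q s | s | q | B | ε; B ::= s | s q s | q

The nullable symbols are {B, S}.
ε ∈ L(G) since S is nullable, so keep S → ε.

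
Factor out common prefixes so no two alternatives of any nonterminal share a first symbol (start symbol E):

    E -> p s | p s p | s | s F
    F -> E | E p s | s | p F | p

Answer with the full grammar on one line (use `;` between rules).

E -> p s E' | s E''; F -> s | E F' | p F''; E' -> ε | p; E'' -> ε | F; F' -> ε | p s; F'' -> F | ε

E has alternatives sharing prefix 'p s': factor to E → p s E' with E' → ε | p.
E has alternatives sharing prefix 's': factor to E → s E'' with E'' → ε | F.
F has alternatives sharing prefix 'E': factor to F → E F' with F' → ε | p s.
F has alternatives sharing prefix 'p': factor to F → p F'' with F'' → F | ε.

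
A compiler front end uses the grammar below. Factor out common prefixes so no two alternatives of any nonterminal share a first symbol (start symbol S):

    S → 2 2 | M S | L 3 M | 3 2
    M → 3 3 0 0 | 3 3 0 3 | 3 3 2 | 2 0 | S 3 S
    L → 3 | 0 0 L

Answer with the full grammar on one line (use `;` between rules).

S → 2 2 | M S | L 3 M | 3 2; M → 2 0 | S 3 S | 3 3 M'; L → 3 | 0 0 L; M' → 2 | 0 M''; M'' → 0 | 3

M has alternatives sharing prefix '3 3': factor to M → 3 3 M' with M' → 0 0 | 0 3 | 2.
M' has alternatives sharing prefix '0': factor to M' → 0 M'' with M'' → 0 | 3.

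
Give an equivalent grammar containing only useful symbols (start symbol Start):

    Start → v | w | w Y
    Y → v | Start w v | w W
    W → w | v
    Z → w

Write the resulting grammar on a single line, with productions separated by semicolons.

Generating nonterminals: {Start, W, Y, Z}.
Reachable from Start after that: {Start, W, Y}.
Removed useless symbols: {Z} and every production mentioning them.

Start → v | w | w Y; Y → v | Start w v | w W; W → w | v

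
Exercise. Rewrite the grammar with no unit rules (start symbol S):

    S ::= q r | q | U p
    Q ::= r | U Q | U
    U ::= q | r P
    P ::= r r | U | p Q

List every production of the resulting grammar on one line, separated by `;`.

S ::= q r | q | U p; Q ::= q | r P | r | U Q; U ::= q | r P; P ::= q | r P | r r | p Q

Unit pairs: P ⇒* {U}; Q ⇒* {U}.
Replace each nonterminal's rules with the union of the non-unit rules of every nonterminal it unit-derives.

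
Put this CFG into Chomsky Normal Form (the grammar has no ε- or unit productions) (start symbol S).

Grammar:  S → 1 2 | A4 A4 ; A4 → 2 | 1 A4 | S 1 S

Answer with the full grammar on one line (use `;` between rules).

Introduce a nonterminal for each terminal appearing in a rule of length ≥ 2: X1 → 1, X2 → 2.
Binarize each right-hand side of length ≥ 3 by chaining fresh nonterminals (Y1, Y2, …): affected rules were A4 → S X1 S.

S → X1 X2 | A4 A4; A4 → 2 | X1 A4 | S Y1; X1 → 1; X2 → 2; Y1 → X1 S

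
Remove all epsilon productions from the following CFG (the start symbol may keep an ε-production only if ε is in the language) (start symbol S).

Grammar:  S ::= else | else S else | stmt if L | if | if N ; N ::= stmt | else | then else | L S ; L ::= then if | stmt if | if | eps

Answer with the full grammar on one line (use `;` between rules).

S ::= else | else S else | stmt if L | stmt if | if | if N; N ::= stmt | else | then else | L S | S; L ::= then if | stmt if | if

Nullable nonterminals: {L}.
ε ∉ L(G), so no ε-production is kept.
Expand every rule over subsets of its nullable positions: S → stmt if L gives stmt if L | stmt if. N → L S gives L S | S.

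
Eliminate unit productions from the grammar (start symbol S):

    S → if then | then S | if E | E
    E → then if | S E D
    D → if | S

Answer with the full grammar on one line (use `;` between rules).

Unit pairs: D ⇒* {E, S}; S ⇒* {E}.
For each unit pair (A, B), copy every non-unit production of B to A, then drop all unit productions.

S → then if | S E D | if then | then S | if E; E → then if | S E D; D → if then | then S | if E | then if | S E D | if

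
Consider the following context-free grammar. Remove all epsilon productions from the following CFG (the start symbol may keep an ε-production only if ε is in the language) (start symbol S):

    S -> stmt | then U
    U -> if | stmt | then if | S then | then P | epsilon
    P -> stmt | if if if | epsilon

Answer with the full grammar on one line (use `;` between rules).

S -> stmt | then U | then; U -> if | stmt | then if | S then | then P | then; P -> stmt | if if if

Nullable nonterminals: {P, U}.
ε ∉ L(G), so no ε-production is kept.
Expand every rule over subsets of its nullable positions: S → then U gives then U | then. U → then P gives then P | then.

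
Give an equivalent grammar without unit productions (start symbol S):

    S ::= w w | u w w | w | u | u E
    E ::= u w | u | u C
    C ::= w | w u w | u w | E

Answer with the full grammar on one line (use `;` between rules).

S ::= w w | u w w | w | u | u E; E ::= u w | u | u C; C ::= u w | u | u C | w | w u w

Unit pairs: C ⇒* {E}.
For each unit pair (A, B), copy every non-unit production of B to A, then drop all unit productions.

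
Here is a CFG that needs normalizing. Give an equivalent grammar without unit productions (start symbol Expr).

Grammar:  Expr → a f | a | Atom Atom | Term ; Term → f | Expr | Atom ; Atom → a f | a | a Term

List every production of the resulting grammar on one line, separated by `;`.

Unit pairs: Expr ⇒* {Atom, Term}; Term ⇒* {Atom, Expr}.
For every A with A ⇒* B via unit rules, add B's non-unit alternatives to A; then delete every rule of the form X → Y.

Expr → f | a f | a | a Term | Atom Atom; Term → f | a f | a | a Term | Atom Atom; Atom → a f | a | a Term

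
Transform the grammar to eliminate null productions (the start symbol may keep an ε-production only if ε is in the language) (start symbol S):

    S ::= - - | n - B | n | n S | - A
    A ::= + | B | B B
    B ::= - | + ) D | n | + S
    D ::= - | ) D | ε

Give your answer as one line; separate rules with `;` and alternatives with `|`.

S ::= - - | n - B | n | n S | - A; A ::= + | B | B B; B ::= - | + ) D | + ) | n | + S; D ::= - | ) D | )

The nullable symbols are {D}.
ε ∉ L(G), so no ε-production is kept.
Add the nullable-subset variants: B → + ) D gives + ) D | + ). D → ) D gives ) D | ).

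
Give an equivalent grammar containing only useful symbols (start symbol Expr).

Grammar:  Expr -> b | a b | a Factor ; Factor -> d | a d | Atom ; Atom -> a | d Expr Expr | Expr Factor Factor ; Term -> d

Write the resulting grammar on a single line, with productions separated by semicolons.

Generating nonterminals: {Atom, Expr, Factor, Term}.
Reachable from Expr after that: {Atom, Expr, Factor}.
Removed useless symbols: {Term} and every production mentioning them.

Expr -> b | a b | a Factor; Factor -> d | a d | Atom; Atom -> a | d Expr Expr | Expr Factor Factor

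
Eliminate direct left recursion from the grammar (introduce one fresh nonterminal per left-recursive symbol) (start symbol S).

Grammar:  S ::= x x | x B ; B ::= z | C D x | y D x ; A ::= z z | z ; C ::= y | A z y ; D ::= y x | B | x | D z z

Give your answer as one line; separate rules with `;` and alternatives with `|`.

Directly left-recursive nonterminal: D.
For D: α = {z z}, β = {y x, B, x}. Rewrite as D → β D' and D' → α D' | ε.

S ::= x x | x B; B ::= z | C D x | y D x; A ::= z z | z; C ::= y | A z y; D ::= y x D' | B D' | x D'; D' ::= z z D' | ε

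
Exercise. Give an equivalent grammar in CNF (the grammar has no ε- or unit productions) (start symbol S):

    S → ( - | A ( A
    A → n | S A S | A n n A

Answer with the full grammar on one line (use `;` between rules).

S → X1 X2 | A Y1; A → n | S Y2 | A Y3; X1 → (; X2 → -; X3 → n; Y1 → X1 A; Y2 → A S; Y3 → X3 Y4; Y4 → X3 A

Introduce a nonterminal for each terminal appearing in a rule of length ≥ 2: X1 → (, X2 → -, X3 → n.
Binarize each right-hand side of length ≥ 3 by chaining fresh nonterminals (Y1, Y2, …): affected rules were S → A X1 A; A → S A S; A → A X3 X3 A.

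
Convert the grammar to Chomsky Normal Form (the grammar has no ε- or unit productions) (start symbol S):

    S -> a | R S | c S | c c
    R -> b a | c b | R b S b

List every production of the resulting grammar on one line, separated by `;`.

S -> a | R S | X1 S | X1 X1; R -> X2 X3 | X1 X2 | R Y1; X1 -> c; X2 -> b; X3 -> a; Y1 -> X2 Y2; Y2 -> S X2

Introduce a nonterminal for each terminal appearing in a rule of length ≥ 2: X1 → c, X2 → b, X3 → a.
Binarize each right-hand side of length ≥ 3 by chaining fresh nonterminals (Y1, Y2, …): affected rules were R → R X2 S X2.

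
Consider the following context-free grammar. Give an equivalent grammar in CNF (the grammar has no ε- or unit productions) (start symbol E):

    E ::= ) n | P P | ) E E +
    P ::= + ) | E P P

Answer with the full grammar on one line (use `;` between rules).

Introduce a nonterminal for each terminal appearing in a rule of length ≥ 2: X1 → ), X2 → n, X3 → +.
Binarize each right-hand side of length ≥ 3 by chaining fresh nonterminals (Y1, Y2, …): affected rules were E → X1 E E X3; P → E P P.

E ::= X1 X2 | P P | X1 Y1; P ::= X3 X1 | E Y3; X1 ::= ); X2 ::= n; X3 ::= +; Y1 ::= E Y2; Y2 ::= E X3; Y3 ::= P P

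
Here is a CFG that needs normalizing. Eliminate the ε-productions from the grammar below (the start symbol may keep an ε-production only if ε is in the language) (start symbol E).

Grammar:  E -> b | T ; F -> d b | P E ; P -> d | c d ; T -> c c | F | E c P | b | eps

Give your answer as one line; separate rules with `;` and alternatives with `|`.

Nullable set = {E, T}.
ε ∈ L(G) since E is nullable, so keep E → ε.
Add the nullable-subset variants: F → P E gives P E | P. T → E c P gives E c P | c P.

E -> b | T | eps; F -> d b | P E | P; P -> d | c d; T -> c c | F | E c P | c P | b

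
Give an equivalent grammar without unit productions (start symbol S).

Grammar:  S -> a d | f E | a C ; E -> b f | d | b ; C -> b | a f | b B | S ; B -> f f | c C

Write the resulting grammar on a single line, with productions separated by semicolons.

Unit pairs: C ⇒* {S}.
For each unit pair (A, B), copy every non-unit production of B to A, then drop all unit productions.

S -> a d | f E | a C; E -> b f | d | b; C -> b | a f | b B | a d | f E | a C; B -> f f | c C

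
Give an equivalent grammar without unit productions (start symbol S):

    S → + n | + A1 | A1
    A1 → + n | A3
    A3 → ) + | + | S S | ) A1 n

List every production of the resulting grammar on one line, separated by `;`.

Unit pairs: A1 ⇒* {A3}; S ⇒* {A1, A3}.
For every A with A ⇒* B via unit rules, add B's non-unit alternatives to A; then delete every rule of the form X → Y.

S → + n | + A1 | ) + | + | S S | ) A1 n; A1 → + n | ) + | + | S S | ) A1 n; A3 → ) + | + | S S | ) A1 n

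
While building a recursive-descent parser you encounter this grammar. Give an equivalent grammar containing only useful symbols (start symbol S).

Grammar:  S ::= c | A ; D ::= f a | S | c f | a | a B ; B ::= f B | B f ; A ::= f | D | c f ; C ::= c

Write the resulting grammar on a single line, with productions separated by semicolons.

S ::= c | A; D ::= f a | S | c f | a; A ::= f | D | c f

Generating nonterminals: {A, C, D, S}.
Reachable from S after that: {A, D, S}.
Removed useless symbols: {B, C} and every production mentioning them.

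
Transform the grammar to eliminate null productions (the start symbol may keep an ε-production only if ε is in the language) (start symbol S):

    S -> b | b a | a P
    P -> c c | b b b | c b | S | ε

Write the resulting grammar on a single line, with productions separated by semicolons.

S -> b | b a | a P | a; P -> c c | b b b | c b | S

The nullable symbols are {P}.
ε ∉ L(G), so no ε-production is kept.
For each production, add variants omitting each subset of nullable occurrences: S → a P gives a P | a.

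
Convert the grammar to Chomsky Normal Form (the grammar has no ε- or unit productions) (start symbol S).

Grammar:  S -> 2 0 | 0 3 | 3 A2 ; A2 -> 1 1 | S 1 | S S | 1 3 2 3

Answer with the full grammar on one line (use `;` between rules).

Introduce a nonterminal for each terminal appearing in a rule of length ≥ 2: X1 → 2, X2 → 0, X3 → 3, X4 → 1.
Binarize each right-hand side of length ≥ 3 by chaining fresh nonterminals (Y1, Y2, …): affected rules were A2 → X4 X3 X1 X3.

S -> X1 X2 | X2 X3 | X3 A2; A2 -> X4 X4 | S X4 | S S | X4 Y1; X1 -> 2; X2 -> 0; X3 -> 3; X4 -> 1; Y1 -> X3 Y2; Y2 -> X1 X3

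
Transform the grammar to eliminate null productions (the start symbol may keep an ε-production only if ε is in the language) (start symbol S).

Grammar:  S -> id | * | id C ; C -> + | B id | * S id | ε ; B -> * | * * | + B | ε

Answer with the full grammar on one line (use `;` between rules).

The nullable symbols are {B, C}.
ε ∉ L(G), so no ε-production is kept.
For each production, add variants omitting each subset of nullable occurrences: C → B id gives B id | id. B → + B gives + B | +.

S -> id | * | id C; C -> + | B id | id | * S id; B -> * | * * | + B | +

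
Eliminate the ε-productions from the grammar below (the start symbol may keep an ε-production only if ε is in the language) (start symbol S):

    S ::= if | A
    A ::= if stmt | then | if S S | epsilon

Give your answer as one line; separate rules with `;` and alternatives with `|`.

S ::= if | A | epsilon; A ::= if stmt | then | if S S | if S | if

Nullable set = {A, S}.
ε ∈ L(G) since S is nullable, so keep S → ε.
For each production, add variants omitting each subset of nullable occurrences: A → if S S gives if S S | if S | if.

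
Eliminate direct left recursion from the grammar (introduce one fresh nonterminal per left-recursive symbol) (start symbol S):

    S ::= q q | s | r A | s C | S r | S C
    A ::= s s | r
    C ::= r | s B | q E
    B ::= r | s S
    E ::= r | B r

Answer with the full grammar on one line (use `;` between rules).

S is directly left-recursive.
For S: α = {r, C}, β = {q q, s, r A, s C}. Rewrite as S → β S' and S' → α S' | ε.

S ::= q q S' | s S' | r A S' | s C S'; A ::= s s | r; C ::= r | s B | q E; B ::= r | s S; E ::= r | B r; S' ::= r S' | C S' | ε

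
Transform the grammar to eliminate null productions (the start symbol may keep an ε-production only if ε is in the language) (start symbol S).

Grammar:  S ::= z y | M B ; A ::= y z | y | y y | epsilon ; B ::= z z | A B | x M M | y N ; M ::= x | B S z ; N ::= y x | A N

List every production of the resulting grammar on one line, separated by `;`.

S ::= z y | M B; A ::= y z | y | y y; B ::= z z | A B | x M M | y N; M ::= x | B S z; N ::= y x | A N

Nullable set = {A}.
ε ∉ L(G), so no ε-production is kept.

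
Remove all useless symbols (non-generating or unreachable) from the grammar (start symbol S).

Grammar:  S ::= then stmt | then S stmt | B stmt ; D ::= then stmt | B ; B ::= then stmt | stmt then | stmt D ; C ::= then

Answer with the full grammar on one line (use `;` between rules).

Generating nonterminals: {B, C, D, S}.
Reachable from S after that: {B, D, S}.
Removed useless symbols: {C} and every production mentioning them.

S ::= then stmt | then S stmt | B stmt; D ::= then stmt | B; B ::= then stmt | stmt then | stmt D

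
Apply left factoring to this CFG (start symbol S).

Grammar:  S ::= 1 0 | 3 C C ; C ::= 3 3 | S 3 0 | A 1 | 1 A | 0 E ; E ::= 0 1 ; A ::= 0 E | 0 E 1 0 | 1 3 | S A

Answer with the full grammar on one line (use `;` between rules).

S ::= 1 0 | 3 C C; C ::= 3 3 | S 3 0 | A 1 | 1 A | 0 E; E ::= 0 1; A ::= 1 3 | S A | 0 E A'; A' ::= ε | 1 0

A has alternatives sharing prefix '0 E': factor to A → 0 E A' with A' → ε | 1 0.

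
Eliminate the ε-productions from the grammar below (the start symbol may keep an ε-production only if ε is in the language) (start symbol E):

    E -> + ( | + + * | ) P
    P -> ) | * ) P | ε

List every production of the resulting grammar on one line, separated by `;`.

Nullable set = {P}.
ε ∉ L(G), so no ε-production is kept.
Add the nullable-subset variants: E → ) P gives ) P | ). P → * ) P gives * ) P | * ).

E -> + ( | + + * | ) P | ); P -> ) | * ) P | * )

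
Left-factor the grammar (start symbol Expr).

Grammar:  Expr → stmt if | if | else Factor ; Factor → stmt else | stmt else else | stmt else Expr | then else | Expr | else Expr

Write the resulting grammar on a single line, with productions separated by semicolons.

Expr → stmt if | if | else Factor; Factor → then else | Expr | else Expr | stmt else Factor1; Factor1 → eps | else | Expr

Factor has alternatives sharing prefix 'stmt else': factor to Factor → stmt else Factor1 with Factor1 → ε | else | Expr.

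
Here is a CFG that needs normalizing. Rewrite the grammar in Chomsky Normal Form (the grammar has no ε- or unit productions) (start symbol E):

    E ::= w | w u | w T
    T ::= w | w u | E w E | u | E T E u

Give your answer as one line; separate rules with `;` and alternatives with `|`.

E ::= w | X1 X2 | X1 T; T ::= w | X1 X2 | E Y1 | u | E Y2; X1 ::= w; X2 ::= u; Y1 ::= X1 E; Y2 ::= T Y3; Y3 ::= E X2

Introduce a nonterminal for each terminal appearing in a rule of length ≥ 2: X1 → w, X2 → u.
Binarize each right-hand side of length ≥ 3 by chaining fresh nonterminals (Y1, Y2, …): affected rules were T → E X1 E; T → E T E X2.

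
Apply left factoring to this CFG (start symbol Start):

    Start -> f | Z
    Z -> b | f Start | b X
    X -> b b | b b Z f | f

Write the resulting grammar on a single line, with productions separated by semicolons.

Start -> f | Z; Z -> f Start | b Z1; X -> f | b b X1; Z1 -> ε | X; X1 -> ε | Z f

Z has alternatives sharing prefix 'b': factor to Z → b Z1 with Z1 → ε | X.
X has alternatives sharing prefix 'b b': factor to X → b b X1 with X1 → ε | Z f.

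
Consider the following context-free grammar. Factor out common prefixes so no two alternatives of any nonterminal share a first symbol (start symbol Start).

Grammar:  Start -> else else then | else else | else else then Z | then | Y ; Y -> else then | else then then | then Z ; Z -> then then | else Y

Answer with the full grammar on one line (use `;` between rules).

Start -> then | Y | else else Start1; Y -> then Z | else then Y1; Z -> then then | else Y; Start1 -> ε | then Start11; Y1 -> ε | then; Start11 -> ε | Z

Start has alternatives sharing prefix 'else else': factor to Start → else else Start1 with Start1 → then | ε | then Z.
Y has alternatives sharing prefix 'else then': factor to Y → else then Y1 with Y1 → ε | then.
Start1 has alternatives sharing prefix 'then': factor to Start1 → then Start11 with Start11 → ε | Z.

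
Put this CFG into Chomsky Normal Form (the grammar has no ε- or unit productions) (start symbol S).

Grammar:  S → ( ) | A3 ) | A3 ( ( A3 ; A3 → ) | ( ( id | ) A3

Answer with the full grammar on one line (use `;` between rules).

Introduce a nonterminal for each terminal appearing in a rule of length ≥ 2: X1 → (, X2 → ), X3 → id.
Binarize each right-hand side of length ≥ 3 by chaining fresh nonterminals (Y1, Y2, …): affected rules were S → A3 X1 X1 A3; A3 → X1 X1 X3.

S → X1 X2 | A3 X2 | A3 Y1; A3 → ) | X1 Y3 | X2 A3; X1 → (; X2 → ); X3 → id; Y1 → X1 Y2; Y2 → X1 A3; Y3 → X1 X3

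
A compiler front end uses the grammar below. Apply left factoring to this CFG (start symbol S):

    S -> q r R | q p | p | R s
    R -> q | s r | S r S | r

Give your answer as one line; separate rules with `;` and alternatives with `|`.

S -> p | R s | q S'; R -> q | s r | S r S | r; S' -> r R | p

S has alternatives sharing prefix 'q': factor to S → q S' with S' → r R | p.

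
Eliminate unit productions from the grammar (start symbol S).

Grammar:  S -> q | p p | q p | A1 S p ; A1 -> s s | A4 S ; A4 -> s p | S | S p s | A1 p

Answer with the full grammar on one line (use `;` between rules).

Unit pairs: A4 ⇒* {S}.
Replace each nonterminal's rules with the union of the non-unit rules of every nonterminal it unit-derives.

S -> q | p p | q p | A1 S p; A1 -> s s | A4 S; A4 -> s p | S p s | A1 p | q | p p | q p | A1 S p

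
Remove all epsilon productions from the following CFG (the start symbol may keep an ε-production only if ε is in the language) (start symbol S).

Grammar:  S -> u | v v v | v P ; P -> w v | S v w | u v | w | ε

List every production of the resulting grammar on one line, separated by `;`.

The nullable symbols are {P}.
ε ∉ L(G), so no ε-production is kept.
Expand every rule over subsets of its nullable positions: S → v P gives v P | v.

S -> u | v v v | v P | v; P -> w v | S v w | u v | w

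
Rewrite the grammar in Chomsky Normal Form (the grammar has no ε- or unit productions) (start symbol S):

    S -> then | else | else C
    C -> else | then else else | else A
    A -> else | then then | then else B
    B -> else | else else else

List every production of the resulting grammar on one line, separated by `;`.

S -> then | else | X1 C; C -> else | X2 Y1 | X1 A; A -> else | X2 X2 | X2 Y2; B -> else | X1 Y3; X1 -> else; X2 -> then; Y1 -> X1 X1; Y2 -> X1 B; Y3 -> X1 X1

Introduce a nonterminal for each terminal appearing in a rule of length ≥ 2: X1 → else, X2 → then.
Binarize each right-hand side of length ≥ 3 by chaining fresh nonterminals (Y1, Y2, …): affected rules were C → X2 X1 X1; A → X2 X1 B; B → X1 X1 X1.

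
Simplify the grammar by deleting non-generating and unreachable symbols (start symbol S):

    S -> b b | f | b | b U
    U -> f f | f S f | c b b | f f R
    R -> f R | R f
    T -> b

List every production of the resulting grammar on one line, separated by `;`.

S -> b b | f | b | b U; U -> f f | f S f | c b b

Generating nonterminals: {S, T, U}.
Reachable from S after that: {S, U}.
Removed useless symbols: {R, T} and every production mentioning them.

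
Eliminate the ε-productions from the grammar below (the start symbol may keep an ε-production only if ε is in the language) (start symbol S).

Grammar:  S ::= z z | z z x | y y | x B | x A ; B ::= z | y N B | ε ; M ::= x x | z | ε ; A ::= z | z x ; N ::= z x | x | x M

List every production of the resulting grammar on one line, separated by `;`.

S ::= z z | z z x | y y | x B | x | x A; B ::= z | y N B | y N; M ::= x x | z; A ::= z | z x; N ::= z x | x | x M

Nullable nonterminals: {B, M}.
ε ∉ L(G), so no ε-production is kept.
Expand every rule over subsets of its nullable positions: S → x B gives x B | x. B → y N B gives y N B | y N.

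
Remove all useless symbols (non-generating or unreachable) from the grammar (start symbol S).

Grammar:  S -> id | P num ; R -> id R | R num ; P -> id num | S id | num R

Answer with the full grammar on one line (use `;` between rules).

Generating nonterminals: {P, S}.
Reachable from S after that: {P, S}.
Removed useless symbols: {R} and every production mentioning them.

S -> id | P num; P -> id num | S id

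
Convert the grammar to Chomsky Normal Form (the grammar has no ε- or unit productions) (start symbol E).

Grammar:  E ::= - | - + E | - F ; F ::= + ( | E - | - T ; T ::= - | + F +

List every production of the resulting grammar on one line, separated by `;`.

E ::= - | X1 Y1 | X1 F; F ::= X2 X3 | E X1 | X1 T; T ::= - | X2 Y2; X1 ::= -; X2 ::= +; X3 ::= (; Y1 ::= X2 E; Y2 ::= F X2

Introduce a nonterminal for each terminal appearing in a rule of length ≥ 2: X1 → -, X2 → +, X3 → (.
Binarize each right-hand side of length ≥ 3 by chaining fresh nonterminals (Y1, Y2, …): affected rules were E → X1 X2 E; T → X2 F X2.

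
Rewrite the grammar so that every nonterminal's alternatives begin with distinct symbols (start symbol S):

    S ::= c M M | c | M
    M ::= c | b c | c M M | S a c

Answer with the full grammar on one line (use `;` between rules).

S has alternatives sharing prefix 'c': factor to S → c S' with S' → M M | ε.
M has alternatives sharing prefix 'c': factor to M → c M' with M' → ε | M M.

S ::= M | c S'; M ::= b c | S a c | c M'; S' ::= M M | ε; M' ::= ε | M M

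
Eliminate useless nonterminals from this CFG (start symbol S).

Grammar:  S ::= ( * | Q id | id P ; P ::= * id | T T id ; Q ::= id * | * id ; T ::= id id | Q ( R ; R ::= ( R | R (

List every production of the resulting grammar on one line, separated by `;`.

Generating nonterminals: {P, Q, S, T}.
Reachable from S after that: {P, Q, S, T}.
Removed useless symbols: {R} and every production mentioning them.

S ::= ( * | Q id | id P; P ::= * id | T T id; Q ::= id * | * id; T ::= id id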